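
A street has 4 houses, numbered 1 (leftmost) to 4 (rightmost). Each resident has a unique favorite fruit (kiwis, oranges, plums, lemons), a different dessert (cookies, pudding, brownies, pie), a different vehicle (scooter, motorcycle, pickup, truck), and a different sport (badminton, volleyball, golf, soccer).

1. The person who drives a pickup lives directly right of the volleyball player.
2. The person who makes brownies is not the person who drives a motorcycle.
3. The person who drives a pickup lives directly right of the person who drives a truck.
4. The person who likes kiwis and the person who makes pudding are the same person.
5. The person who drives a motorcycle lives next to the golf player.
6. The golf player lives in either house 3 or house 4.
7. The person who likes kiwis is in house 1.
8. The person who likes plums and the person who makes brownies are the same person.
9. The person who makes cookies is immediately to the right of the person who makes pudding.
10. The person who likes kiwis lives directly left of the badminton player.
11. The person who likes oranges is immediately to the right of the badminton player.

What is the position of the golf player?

Clue 7 places the person who likes kiwis in house 1.
By clue 10, the badminton player is in house 2.
The person who likes oranges is in house 3 (clue 11).
The person who makes pudding is in house 1 (clue 4).
Clue 9 places the person who makes cookies in house 2.
House 3 dessert: only pie fits.
So house 4 gets brownies for dessert.
The person who likes plums is in house 4 (clue 8).
House 2's favorite fruit must be lemons (nothing else left).
The person who drives a motorcycle is narrowed to house 2 or 3; consider each.
Placing it in house 2 leads to a contradiction, so it's in house 3.
By clue 5, the golf player is in house 4.
So house 1 gets truck for vehicle.
By clue 3, the person who drives a pickup is in house 2.
House 4's vehicle must be scooter (nothing else left).
By clue 1, the volleyball player is in house 1.
House 3's sport must be soccer (nothing else left).
So: house 1 = kiwis/pudding/truck/volleyball, house 2 = lemons/cookies/pickup/badminton, house 3 = oranges/pie/motorcycle/soccer, house 4 = plums/brownies/scooter/golf.

4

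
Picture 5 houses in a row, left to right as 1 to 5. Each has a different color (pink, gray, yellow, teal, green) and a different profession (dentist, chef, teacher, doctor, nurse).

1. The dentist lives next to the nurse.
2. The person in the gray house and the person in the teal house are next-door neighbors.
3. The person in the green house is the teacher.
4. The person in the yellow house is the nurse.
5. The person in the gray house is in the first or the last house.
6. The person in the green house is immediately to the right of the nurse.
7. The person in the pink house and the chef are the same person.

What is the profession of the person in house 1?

The person in the gray house is narrowed to house 1 or 5; consider each.
Placing it in house 5 leads to a contradiction, so it's in house 1.
Clue 2 places the person in the teal house in house 2.
House 1's profession must be doctor (nothing else left).
House 2's profession must be dentist (nothing else left).
By clue 1, the nurse is in house 3.
The person in the yellow house is in house 3 (clue 4).
Clue 6 places the person in the green house in house 4.
So house 5 gets pink for color.
By clue 3, the teacher is in house 4.
Clue 7: the chef is in house 5.
So: house 1 = gray/doctor, house 2 = teal/dentist, house 3 = yellow/nurse, house 4 = green/teacher, house 5 = pink/chef.

doctor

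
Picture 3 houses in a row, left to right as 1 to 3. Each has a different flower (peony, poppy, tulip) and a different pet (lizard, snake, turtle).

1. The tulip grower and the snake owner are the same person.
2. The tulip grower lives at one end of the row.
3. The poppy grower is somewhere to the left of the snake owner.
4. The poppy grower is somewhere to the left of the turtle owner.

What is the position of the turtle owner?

2

House 1 pet: only lizard fits.
Clue 1 places the tulip grower in house 3.
Clue 1 places the snake owner in house 3.
House 2 pet: only turtle fits.
From clue 4, the poppy grower must be in house 1.
House 2's flower must be peony (nothing else left).
So: house 1 = poppy/lizard, house 2 = peony/turtle, house 3 = tulip/snake.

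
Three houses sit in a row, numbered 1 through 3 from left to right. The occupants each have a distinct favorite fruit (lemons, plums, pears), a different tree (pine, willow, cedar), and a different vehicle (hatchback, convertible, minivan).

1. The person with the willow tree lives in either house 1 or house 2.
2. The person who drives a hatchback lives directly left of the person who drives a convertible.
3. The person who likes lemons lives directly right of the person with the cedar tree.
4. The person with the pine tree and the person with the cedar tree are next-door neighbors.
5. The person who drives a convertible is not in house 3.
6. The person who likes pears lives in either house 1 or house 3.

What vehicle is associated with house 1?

Clue 5: the person who drives a convertible is in house 2.
So house 3 gets pine for tree.
House 3 vehicle: only minivan fits.
From clue 4, the person with the cedar tree must be in house 2.
That leaves willow as the tree for house 1.
That leaves hatchback as the vehicle for house 1.
By clue 3, the person who likes lemons is in house 3.
The only favorite fruit still possible for house 1 is pears.
So house 2 gets plums for favorite fruit.
So: house 1 = pears/willow/hatchback, house 2 = plums/cedar/convertible, house 3 = lemons/pine/minivan.

hatchback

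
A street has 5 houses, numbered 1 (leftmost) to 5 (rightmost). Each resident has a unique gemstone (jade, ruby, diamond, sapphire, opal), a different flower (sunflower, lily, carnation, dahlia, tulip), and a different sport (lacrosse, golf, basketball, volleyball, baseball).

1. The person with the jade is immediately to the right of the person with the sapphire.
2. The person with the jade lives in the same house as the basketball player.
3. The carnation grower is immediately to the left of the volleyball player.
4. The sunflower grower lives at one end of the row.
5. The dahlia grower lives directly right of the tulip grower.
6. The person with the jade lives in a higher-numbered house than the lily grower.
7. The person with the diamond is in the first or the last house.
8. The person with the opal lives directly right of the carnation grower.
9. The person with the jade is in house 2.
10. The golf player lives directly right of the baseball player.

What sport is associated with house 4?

baseball

By clue 9, the person with the jade is in house 2.
Clue 1 places the person with the sapphire in house 1.
From clue 2, the basketball player must be in house 2.
By clue 6, the lily grower is in house 1.
So house 5 gets diamond for gemstone.
That leaves sunflower as the flower for house 5.
House 1 sport: only lacrosse fits.
House 4's flower must be dahlia (nothing else left).
Clue 5: the tulip grower is in house 3.
That leaves carnation as the flower for house 2.
The only sport still possible for house 5 is golf.
The volleyball player is in house 3 (clue 3).
By clue 8, the person with the opal is in house 3.
Clue 10: the baseball player is in house 4.
The only gemstone still possible for house 4 is ruby.
So: house 1 = sapphire/lily/lacrosse, house 2 = jade/carnation/basketball, house 3 = opal/tulip/volleyball, house 4 = ruby/dahlia/baseball, house 5 = diamond/sunflower/golf.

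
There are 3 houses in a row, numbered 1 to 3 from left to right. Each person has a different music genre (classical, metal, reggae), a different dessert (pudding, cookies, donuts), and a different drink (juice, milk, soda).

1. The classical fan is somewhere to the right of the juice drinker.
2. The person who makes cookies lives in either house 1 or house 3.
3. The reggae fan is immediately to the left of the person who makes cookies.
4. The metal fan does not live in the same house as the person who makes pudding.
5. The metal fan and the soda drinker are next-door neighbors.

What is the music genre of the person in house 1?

metal

By clue 3, the reggae fan is in house 2.
By clue 3, the person who makes cookies is in house 3.
So house 1 gets metal for music genre.
House 3's music genre must be classical (nothing else left).
From clue 4, the person who makes pudding must be in house 2.
The soda drinker is in house 2 (clue 5).
The only dessert still possible for house 1 is donuts.
That leaves milk as the drink for house 3.
The only drink still possible for house 1 is juice.
So: house 1 = metal/donuts/juice, house 2 = reggae/pudding/soda, house 3 = classical/cookies/milk.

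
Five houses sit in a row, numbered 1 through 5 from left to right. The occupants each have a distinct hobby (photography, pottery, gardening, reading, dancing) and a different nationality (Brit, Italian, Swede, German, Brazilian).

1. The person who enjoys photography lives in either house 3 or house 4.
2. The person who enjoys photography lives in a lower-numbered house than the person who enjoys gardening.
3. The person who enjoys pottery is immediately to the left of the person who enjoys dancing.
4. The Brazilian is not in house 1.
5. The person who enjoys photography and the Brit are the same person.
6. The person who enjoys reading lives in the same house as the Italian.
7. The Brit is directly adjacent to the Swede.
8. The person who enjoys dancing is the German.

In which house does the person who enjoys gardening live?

House 1's nationality must be Italian (nothing else left).
From clue 6, the person who enjoys reading must be in house 1.
So house 2 gets pottery for hobby.
Clue 3: the person who enjoys dancing is in house 3.
The German is in house 3 (clue 8).
So house 5 gets gardening for hobby.
The Swede is in house 5 (clue 7).
House 4 hobby: only photography fits.
The only nationality still possible for house 2 is Brazilian.
The only nationality still possible for house 4 is Brit.
So: house 1 = reading/Italian, house 2 = pottery/Brazilian, house 3 = dancing/German, house 4 = photography/Brit, house 5 = gardening/Swede.

5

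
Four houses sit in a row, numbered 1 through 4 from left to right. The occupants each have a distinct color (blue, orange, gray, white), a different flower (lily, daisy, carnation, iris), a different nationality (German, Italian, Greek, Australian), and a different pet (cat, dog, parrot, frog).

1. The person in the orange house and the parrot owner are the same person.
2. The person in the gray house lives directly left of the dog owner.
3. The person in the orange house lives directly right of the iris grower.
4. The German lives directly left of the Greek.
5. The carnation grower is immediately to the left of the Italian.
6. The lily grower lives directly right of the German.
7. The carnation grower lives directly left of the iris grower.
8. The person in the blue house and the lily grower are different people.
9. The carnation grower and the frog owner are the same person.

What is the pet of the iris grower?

The person in the orange house is narrowed to house 3 or 4; consider each.
Placing it in house 4 leads to a contradiction, so it's in house 3.
Clue 1 places the parrot owner in house 3.
By clue 3, the iris grower is in house 2.
By clue 7, the carnation grower is in house 1.
From clue 9, the frog owner must be in house 1.
From clue 2, the person in the gray house must be in house 1.
Clue 2 places the dog owner in house 2.
Clue 5 places the Italian in house 2.
House 1 nationality: only Australian fits.
So house 4 gets Greek for nationality.
So house 4 gets cat for pet.
Clue 6: the lily grower is in house 4.
Clue 8 places the person in the blue house in house 2.
The only color still possible for house 4 is white.
So house 3 gets daisy for flower.
That leaves German as the nationality for house 3.
So: house 1 = gray/carnation/Australian/frog, house 2 = blue/iris/Italian/dog, house 3 = orange/daisy/German/parrot, house 4 = white/lily/Greek/cat.

dog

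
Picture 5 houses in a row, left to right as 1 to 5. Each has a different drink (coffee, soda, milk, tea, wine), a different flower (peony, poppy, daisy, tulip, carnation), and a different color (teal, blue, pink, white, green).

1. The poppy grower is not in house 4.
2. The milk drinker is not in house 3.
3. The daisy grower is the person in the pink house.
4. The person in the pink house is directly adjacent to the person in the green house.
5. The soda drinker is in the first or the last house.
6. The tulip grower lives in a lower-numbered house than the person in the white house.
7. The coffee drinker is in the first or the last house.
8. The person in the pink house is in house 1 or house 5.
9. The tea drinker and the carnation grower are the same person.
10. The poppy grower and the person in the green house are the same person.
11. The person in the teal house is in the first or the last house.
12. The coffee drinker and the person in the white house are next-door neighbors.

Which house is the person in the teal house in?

Clue 4 places the person in the pink house in house 1.
The person in the green house is in house 2 (clue 4).
The poppy grower is in house 2 (clue 10).
House 3 color: only blue fits.
That leaves white as the color for house 4.
So house 5 gets teal for color.
Clue 3 places the daisy grower in house 1.
Clue 12 places the coffee drinker in house 5.
That leaves soda as the drink for house 1.
So house 3 gets tulip for flower.
Clue 9 places the tea drinker in house 4.
The carnation grower is in house 4 (clue 9).
The only drink still possible for house 3 is wine.
House 5's flower must be peony (nothing else left).
The only drink still possible for house 2 is milk.
So: house 1 = soda/daisy/pink, house 2 = milk/poppy/green, house 3 = wine/tulip/blue, house 4 = tea/carnation/white, house 5 = coffee/peony/teal.

5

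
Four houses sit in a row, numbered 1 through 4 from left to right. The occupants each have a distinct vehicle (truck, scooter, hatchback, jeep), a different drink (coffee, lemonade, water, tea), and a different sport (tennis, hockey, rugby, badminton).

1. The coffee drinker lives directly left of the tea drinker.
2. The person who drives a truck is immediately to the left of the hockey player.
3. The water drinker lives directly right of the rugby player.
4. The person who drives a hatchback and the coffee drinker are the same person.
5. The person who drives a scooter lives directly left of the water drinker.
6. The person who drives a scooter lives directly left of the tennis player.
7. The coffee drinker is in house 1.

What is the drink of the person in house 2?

tea

The coffee drinker is in house 1 (clue 7).
That leaves jeep as the vehicle for house 4.
From clue 1, the tea drinker must be in house 2.
Clue 4 places the person who drives a hatchback in house 1.
The only sport still possible for house 1 is badminton.
House 2 sport: only rugby fits.
Clue 3: the water drinker is in house 3.
By clue 5, the person who drives a scooter is in house 2.
Clue 6: the tennis player is in house 3.
House 3's vehicle must be truck (nothing else left).
That leaves lemonade as the drink for house 4.
So house 4 gets hockey for sport.
So: house 1 = hatchback/coffee/badminton, house 2 = scooter/tea/rugby, house 3 = truck/water/tennis, house 4 = jeep/lemonade/hockey.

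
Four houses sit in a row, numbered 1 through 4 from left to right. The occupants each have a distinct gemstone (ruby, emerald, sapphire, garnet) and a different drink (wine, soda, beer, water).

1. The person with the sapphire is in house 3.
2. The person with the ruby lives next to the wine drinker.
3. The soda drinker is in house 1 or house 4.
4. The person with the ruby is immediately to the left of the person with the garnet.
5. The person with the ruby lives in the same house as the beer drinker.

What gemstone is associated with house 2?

The person with the sapphire is in house 3 (clue 1).
By clue 4, the person with the ruby is in house 1.
From clue 4, the person with the garnet must be in house 2.
Clue 5 places the beer drinker in house 1.
The only gemstone still possible for house 4 is emerald.
Clue 2 places the wine drinker in house 2.
That leaves water as the drink for house 3.
House 4's drink must be soda (nothing else left).
So: house 1 = ruby/beer, house 2 = garnet/wine, house 3 = sapphire/water, house 4 = emerald/soda.

garnet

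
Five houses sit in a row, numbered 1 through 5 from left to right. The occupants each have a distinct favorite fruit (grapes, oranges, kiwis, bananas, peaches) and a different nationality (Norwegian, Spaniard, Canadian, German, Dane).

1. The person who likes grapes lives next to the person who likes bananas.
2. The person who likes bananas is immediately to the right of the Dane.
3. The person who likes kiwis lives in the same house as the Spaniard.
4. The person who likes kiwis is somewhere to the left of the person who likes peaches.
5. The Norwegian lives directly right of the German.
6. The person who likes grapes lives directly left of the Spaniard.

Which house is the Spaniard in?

4

The person who likes bananas is narrowed to house 2 or 3 or 4; consider each.
Placing it in house 3 and house 4 leads to a contradiction, so it's in house 2.
Clue 2: the Dane is in house 1.
By clue 3, the person who likes kiwis is in house 4.
By clue 3, the Spaniard is in house 4.
Clue 4 places the person who likes peaches in house 5.
The person who likes grapes is in house 3 (clue 6).
So house 1 gets oranges for favorite fruit.
Clue 5: the Norwegian is in house 3.
From clue 5, the German must be in house 2.
So house 5 gets Canadian for nationality.
So: house 1 = oranges/Dane, house 2 = bananas/German, house 3 = grapes/Norwegian, house 4 = kiwis/Spaniard, house 5 = peaches/Canadian.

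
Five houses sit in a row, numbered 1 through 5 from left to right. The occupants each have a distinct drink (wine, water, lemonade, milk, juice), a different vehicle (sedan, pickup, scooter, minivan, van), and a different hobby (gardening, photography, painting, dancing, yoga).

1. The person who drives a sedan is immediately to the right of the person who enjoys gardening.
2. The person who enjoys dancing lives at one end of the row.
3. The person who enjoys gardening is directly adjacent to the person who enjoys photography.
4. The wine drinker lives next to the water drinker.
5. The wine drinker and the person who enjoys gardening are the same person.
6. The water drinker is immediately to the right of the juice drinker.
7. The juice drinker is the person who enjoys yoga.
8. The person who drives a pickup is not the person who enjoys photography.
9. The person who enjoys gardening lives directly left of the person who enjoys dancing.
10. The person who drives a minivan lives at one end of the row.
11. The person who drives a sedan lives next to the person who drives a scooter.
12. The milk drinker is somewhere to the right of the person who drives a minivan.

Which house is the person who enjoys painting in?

1

The person who enjoys gardening is in house 4 (clue 9).
By clue 9, the person who enjoys dancing is in house 5.
Clue 12: the person who drives a minivan is in house 1.
By clue 1, the person who drives a sedan is in house 5.
The person who enjoys photography is in house 3 (clue 3).
Clue 5 places the wine drinker in house 4.
Clue 11: the person who drives a scooter is in house 4.
House 3's vehicle must be van (nothing else left).
Clue 6 places the water drinker in house 3.
Clue 6: the juice drinker is in house 2.
The person who enjoys yoga is in house 2 (clue 7).
The only drink still possible for house 1 is lemonade.
The only drink still possible for house 5 is milk.
House 2 vehicle: only pickup fits.
That leaves painting as the hobby for house 1.
So: house 1 = lemonade/minivan/painting, house 2 = juice/pickup/yoga, house 3 = water/van/photography, house 4 = wine/scooter/gardening, house 5 = milk/sedan/dancing.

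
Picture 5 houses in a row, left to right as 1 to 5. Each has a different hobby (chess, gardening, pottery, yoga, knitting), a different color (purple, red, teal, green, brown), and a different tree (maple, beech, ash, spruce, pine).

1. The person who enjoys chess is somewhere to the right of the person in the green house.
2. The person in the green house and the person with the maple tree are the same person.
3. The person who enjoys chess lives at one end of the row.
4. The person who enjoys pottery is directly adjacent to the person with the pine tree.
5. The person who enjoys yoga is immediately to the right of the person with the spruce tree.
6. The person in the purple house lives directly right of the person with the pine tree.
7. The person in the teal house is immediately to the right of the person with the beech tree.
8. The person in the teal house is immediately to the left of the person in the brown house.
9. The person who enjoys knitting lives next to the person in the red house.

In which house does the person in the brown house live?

4

Clue 3 places the person who enjoys chess in house 5.
So house 5 gets ash for tree.
The person who enjoys yoga is narrowed to house 2 or 3 or 4; consider each.
Placing it in house 2 and house 3 leads to a contradiction, so it's in house 4.
From clue 5, the person with the spruce tree must be in house 3.
House 5's color must be purple (nothing else left).
Clue 6: the person with the pine tree is in house 4.
Clue 4 places the person who enjoys pottery in house 3.
House 4's color must be brown (nothing else left).
By clue 8, the person in the teal house is in house 3.
Clue 7 places the person with the beech tree in house 2.
So house 1 gets maple for tree.
Clue 2: the person in the green house is in house 1.
That leaves red as the color for house 2.
Clue 9: the person who enjoys knitting is in house 1.
So house 2 gets gardening for hobby.
So: house 1 = knitting/green/maple, house 2 = gardening/red/beech, house 3 = pottery/teal/spruce, house 4 = yoga/brown/pine, house 5 = chess/purple/ash.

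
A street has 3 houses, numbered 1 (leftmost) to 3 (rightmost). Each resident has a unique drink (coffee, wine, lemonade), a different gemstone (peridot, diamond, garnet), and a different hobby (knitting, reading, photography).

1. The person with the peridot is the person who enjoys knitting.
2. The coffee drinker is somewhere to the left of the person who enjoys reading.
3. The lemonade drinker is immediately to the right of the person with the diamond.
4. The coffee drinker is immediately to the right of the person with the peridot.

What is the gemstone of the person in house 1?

By clue 4, the coffee drinker is in house 2.
The person with the peridot is in house 1 (clue 4).
The only drink still possible for house 1 is wine.
The only drink still possible for house 3 is lemonade.
That leaves diamond as the gemstone for house 2.
So house 3 gets garnet for gemstone.
Clue 1 places the person who enjoys knitting in house 1.
From clue 2, the person who enjoys reading must be in house 3.
That leaves photography as the hobby for house 2.
So: house 1 = wine/peridot/knitting, house 2 = coffee/diamond/photography, house 3 = lemonade/garnet/reading.

peridot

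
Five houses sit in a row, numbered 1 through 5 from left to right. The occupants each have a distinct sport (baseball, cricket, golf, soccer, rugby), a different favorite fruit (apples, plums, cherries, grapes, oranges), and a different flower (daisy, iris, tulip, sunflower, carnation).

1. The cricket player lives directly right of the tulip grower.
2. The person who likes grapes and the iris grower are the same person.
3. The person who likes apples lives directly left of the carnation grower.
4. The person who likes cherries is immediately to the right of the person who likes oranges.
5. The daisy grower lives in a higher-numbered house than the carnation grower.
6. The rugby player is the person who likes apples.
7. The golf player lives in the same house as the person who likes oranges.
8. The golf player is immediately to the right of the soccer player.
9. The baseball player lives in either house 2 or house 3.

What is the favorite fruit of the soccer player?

House 5 sport: only cricket fits.
From clue 1, the tulip grower must be in house 4.
The only sport still possible for house 4 is golf.
Clue 7 places the person who likes oranges in house 4.
By clue 8, the soccer player is in house 3.
House 1's sport must be rugby (nothing else left).
The only sport still possible for house 2 is baseball.
Clue 4 places the person who likes cherries in house 5.
The person who likes apples is in house 1 (clue 6).
By clue 3, the carnation grower is in house 2.
So house 1 gets sunflower for flower.
That leaves daisy as the flower for house 5.
Clue 2 places the person who likes grapes in house 3.
So house 2 gets plums for favorite fruit.
That leaves iris as the flower for house 3.
So: house 1 = rugby/apples/sunflower, house 2 = baseball/plums/carnation, house 3 = soccer/grapes/iris, house 4 = golf/oranges/tulip, house 5 = cricket/cherries/daisy.

grapes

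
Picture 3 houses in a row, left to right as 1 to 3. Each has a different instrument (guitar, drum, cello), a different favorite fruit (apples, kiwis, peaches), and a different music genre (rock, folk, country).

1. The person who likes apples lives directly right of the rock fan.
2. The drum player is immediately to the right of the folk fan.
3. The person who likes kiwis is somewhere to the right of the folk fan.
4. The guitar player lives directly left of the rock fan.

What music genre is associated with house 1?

folk

Clue 4: the guitar player is in house 1.
Clue 4 places the rock fan in house 2.
So house 1 gets peaches for favorite fruit.
House 1's music genre must be folk (nothing else left).
So house 3 gets country for music genre.
The person who likes apples is in house 3 (clue 1).
By clue 2, the drum player is in house 2.
So house 3 gets cello for instrument.
That leaves kiwis as the favorite fruit for house 2.
So: house 1 = guitar/peaches/folk, house 2 = drum/kiwis/rock, house 3 = cello/apples/country.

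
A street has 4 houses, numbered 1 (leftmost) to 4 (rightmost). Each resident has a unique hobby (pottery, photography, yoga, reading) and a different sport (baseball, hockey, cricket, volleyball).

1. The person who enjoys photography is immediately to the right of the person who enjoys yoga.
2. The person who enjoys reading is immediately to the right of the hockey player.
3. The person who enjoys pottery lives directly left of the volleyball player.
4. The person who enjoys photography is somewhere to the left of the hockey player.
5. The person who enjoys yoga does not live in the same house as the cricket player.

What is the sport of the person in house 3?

hockey

From clue 4, the person who enjoys photography must be in house 2.
The hockey player is in house 3 (clue 4).
The only hobby still possible for house 4 is reading.
Clue 1 places the person who enjoys yoga in house 1.
House 3's hobby must be pottery (nothing else left).
The only sport still possible for house 1 is baseball.
By clue 3, the volleyball player is in house 4.
House 2's sport must be cricket (nothing else left).
So: house 1 = yoga/baseball, house 2 = photography/cricket, house 3 = pottery/hockey, house 4 = reading/volleyball.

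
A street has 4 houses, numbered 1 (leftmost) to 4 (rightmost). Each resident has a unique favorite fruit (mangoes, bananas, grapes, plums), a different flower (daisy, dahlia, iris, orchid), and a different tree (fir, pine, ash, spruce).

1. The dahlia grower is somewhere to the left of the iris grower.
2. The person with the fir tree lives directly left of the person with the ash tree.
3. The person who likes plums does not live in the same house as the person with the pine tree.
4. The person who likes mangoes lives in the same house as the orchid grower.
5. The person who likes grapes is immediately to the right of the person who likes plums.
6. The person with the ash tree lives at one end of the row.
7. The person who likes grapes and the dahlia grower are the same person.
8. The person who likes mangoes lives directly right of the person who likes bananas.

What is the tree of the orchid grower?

From clue 6, the person with the ash tree must be in house 4.
That leaves mangoes as the favorite fruit for house 4.
Clue 2: the person with the fir tree is in house 3.
Clue 4: the orchid grower is in house 4.
Clue 8: the person who likes bananas is in house 3.
That leaves plums as the favorite fruit for house 1.
So house 2 gets grapes for favorite fruit.
That leaves daisy as the flower for house 1.
So house 2 gets dahlia for flower.
House 3 flower: only iris fits.
From clue 3, the person with the pine tree must be in house 2.
House 1's tree must be spruce (nothing else left).
So: house 1 = plums/daisy/spruce, house 2 = grapes/dahlia/pine, house 3 = bananas/iris/fir, house 4 = mangoes/orchid/ash.

ash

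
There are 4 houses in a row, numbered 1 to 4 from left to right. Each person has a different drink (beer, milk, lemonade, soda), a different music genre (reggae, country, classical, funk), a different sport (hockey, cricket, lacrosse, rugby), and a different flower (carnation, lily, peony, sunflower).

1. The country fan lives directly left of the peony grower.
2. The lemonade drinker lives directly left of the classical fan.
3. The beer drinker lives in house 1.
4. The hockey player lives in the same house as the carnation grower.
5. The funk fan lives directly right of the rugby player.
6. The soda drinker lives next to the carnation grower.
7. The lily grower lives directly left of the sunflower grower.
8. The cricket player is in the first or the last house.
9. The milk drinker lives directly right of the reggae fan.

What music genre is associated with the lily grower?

By clue 3, the beer drinker is in house 1.
The lemonade drinker is narrowed to house 2 or 3; consider each.
Placing it in house 2 leads to a contradiction, so it's in house 3.
By clue 2, the classical fan is in house 4.
The milk drinker is narrowed to house 2 or 4; consider each.
Placing it in house 4 leads to a contradiction, so it's in house 2.
From clue 9, the reggae fan must be in house 1.
House 4 drink: only soda fits.
By clue 6, the carnation grower is in house 3.
House 1's flower must be lily (nothing else left).
House 2's flower must be sunflower (nothing else left).
So house 4 gets peony for flower.
Clue 1 places the country fan in house 3.
By clue 4, the hockey player is in house 3.
That leaves funk as the music genre for house 2.
The rugby player is in house 1 (clue 5).
The only sport still possible for house 2 is lacrosse.
House 4's sport must be cricket (nothing else left).
So: house 1 = beer/reggae/rugby/lily, house 2 = milk/funk/lacrosse/sunflower, house 3 = lemonade/country/hockey/carnation, house 4 = soda/classical/cricket/peony.

reggae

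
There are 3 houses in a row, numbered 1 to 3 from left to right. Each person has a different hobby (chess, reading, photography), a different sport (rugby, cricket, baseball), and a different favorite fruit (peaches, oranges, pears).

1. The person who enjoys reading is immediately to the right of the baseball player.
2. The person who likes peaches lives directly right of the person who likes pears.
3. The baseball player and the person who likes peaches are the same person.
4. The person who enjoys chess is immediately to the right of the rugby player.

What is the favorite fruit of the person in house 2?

peaches

Clue 3 places the baseball player in house 2.
By clue 3, the person who likes peaches is in house 2.
That leaves photography as the hobby for house 1.
So house 3 gets cricket for sport.
So house 1 gets pears for favorite fruit.
So house 3 gets oranges for favorite fruit.
Clue 1 places the person who enjoys reading in house 3.
The person who enjoys chess is in house 2 (clue 4).
So house 1 gets rugby for sport.
So: house 1 = photography/rugby/pears, house 2 = chess/baseball/peaches, house 3 = reading/cricket/oranges.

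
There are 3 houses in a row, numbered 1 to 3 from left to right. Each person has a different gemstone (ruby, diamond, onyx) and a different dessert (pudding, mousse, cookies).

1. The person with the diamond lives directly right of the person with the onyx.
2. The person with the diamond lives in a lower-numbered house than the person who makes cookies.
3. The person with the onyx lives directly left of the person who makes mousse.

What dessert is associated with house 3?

Clue 2: the person with the diamond is in house 2.
Clue 2 places the person who makes cookies in house 3.
House 1 gemstone: only onyx fits.
That leaves ruby as the gemstone for house 3.
The only dessert still possible for house 1 is pudding.
House 2 dessert: only mousse fits.
So: house 1 = onyx/pudding, house 2 = diamond/mousse, house 3 = ruby/cookies.

cookies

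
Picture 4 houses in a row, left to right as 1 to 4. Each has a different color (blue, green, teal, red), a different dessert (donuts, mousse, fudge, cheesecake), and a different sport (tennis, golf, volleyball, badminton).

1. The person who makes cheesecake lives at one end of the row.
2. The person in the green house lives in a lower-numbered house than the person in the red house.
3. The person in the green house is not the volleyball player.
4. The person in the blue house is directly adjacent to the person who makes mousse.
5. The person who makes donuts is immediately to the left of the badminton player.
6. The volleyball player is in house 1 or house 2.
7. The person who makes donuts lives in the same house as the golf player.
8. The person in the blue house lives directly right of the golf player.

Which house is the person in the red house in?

4

The person who makes cheesecake is narrowed to house 1 or 4; consider each.
Placing it in house 4 leads to a contradiction, so it's in house 1.
The person in the blue house is narrowed to house 3 or 4; consider each.
Placing it in house 4 leads to a contradiction, so it's in house 3.
Clue 8 places the golf player in house 2.
The only sport still possible for house 1 is volleyball.
By clue 3, the person in the green house is in house 2.
By clue 7, the person who makes donuts is in house 2.
So house 1 gets teal for color.
House 4 color: only red fits.
House 3's dessert must be fudge (nothing else left).
House 4 dessert: only mousse fits.
From clue 5, the badminton player must be in house 3.
So house 4 gets tennis for sport.
So: house 1 = teal/cheesecake/volleyball, house 2 = green/donuts/golf, house 3 = blue/fudge/badminton, house 4 = red/mousse/tennis.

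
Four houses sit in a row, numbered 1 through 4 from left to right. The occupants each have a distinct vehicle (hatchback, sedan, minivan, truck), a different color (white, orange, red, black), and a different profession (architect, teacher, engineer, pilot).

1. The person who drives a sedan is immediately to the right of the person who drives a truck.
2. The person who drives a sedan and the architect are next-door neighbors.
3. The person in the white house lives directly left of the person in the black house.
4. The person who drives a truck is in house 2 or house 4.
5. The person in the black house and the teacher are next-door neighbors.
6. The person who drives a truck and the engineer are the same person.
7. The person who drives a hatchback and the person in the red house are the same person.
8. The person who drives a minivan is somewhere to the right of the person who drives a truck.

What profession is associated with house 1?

pilot

Clue 4 places the person who drives a truck in house 2.
The engineer is in house 2 (clue 6).
The only vehicle still possible for house 1 is hatchback.
From clue 1, the person who drives a sedan must be in house 3.
Clue 2 places the architect in house 4.
From clue 7, the person in the red house must be in house 1.
House 4's vehicle must be minivan (nothing else left).
From clue 5, the person in the black house must be in house 4.
By clue 5, the teacher is in house 3.
House 1 profession: only pilot fits.
Clue 3: the person in the white house is in house 3.
House 2's color must be orange (nothing else left).
So: house 1 = hatchback/red/pilot, house 2 = truck/orange/engineer, house 3 = sedan/white/teacher, house 4 = minivan/black/architect.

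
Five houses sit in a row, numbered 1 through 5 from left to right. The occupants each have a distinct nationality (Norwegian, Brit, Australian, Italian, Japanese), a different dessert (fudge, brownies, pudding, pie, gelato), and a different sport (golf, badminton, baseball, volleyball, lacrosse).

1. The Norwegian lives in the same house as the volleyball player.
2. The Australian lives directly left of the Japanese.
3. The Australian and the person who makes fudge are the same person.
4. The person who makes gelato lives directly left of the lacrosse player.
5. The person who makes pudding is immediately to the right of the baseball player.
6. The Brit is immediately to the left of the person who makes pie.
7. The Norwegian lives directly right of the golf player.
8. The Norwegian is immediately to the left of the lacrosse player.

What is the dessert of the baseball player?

The Norwegian is narrowed to house 2 or 3 or 4; consider each.
Placing it in house 2 and house 4 leads to a contradiction, so it's in house 3.
Clue 1 places the volleyball player in house 3.
By clue 7, the golf player is in house 2.
By clue 8, the lacrosse player is in house 4.
House 5's sport must be badminton (nothing else left).
Clue 4 places the person who makes gelato in house 3.
The person who makes pudding is in house 2 (clue 5).
The only sport still possible for house 1 is baseball.
Clue 6: the Brit is in house 4.
House 1's nationality must be Australian (nothing else left).
That leaves pie as the dessert for house 5.
The Japanese is in house 2 (clue 2).
Clue 3: the person who makes fudge is in house 1.
House 5 nationality: only Italian fits.
The only dessert still possible for house 4 is brownies.
So: house 1 = Australian/fudge/baseball, house 2 = Japanese/pudding/golf, house 3 = Norwegian/gelato/volleyball, house 4 = Brit/brownies/lacrosse, house 5 = Italian/pie/badminton.

fudge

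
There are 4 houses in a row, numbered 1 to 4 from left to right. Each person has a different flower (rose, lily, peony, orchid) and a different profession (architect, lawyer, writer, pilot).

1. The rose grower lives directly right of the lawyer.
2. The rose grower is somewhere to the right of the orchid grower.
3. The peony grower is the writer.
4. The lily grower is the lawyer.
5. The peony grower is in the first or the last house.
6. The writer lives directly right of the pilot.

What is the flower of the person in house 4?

peony

The peony grower is in house 4 (clue 3).
By clue 3, the writer is in house 4.
Clue 6: the pilot is in house 3.
So house 3 gets rose for flower.
Clue 1 places the lawyer in house 2.
The lily grower is in house 2 (clue 4).
House 1 flower: only orchid fits.
House 1 profession: only architect fits.
So: house 1 = orchid/architect, house 2 = lily/lawyer, house 3 = rose/pilot, house 4 = peony/writer.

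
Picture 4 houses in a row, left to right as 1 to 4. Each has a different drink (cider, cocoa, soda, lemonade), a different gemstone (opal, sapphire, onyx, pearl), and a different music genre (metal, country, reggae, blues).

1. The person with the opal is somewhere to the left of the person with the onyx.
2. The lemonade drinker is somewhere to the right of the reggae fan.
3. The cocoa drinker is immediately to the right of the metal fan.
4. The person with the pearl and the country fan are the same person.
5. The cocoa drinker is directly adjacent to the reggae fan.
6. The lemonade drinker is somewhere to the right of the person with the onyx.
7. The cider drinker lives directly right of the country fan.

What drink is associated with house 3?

House 1 drink: only soda fits.
The only music genre still possible for house 4 is blues.
The only gemstone still possible for house 4 is sapphire.
The lemonade drinker is narrowed to house 3 or 4; consider each.
Placing it in house 3 leads to a contradiction, so it's in house 4.
That leaves reggae as the music genre for house 3.
Clue 5: the cocoa drinker is in house 2.
So house 3 gets cider for drink.
So house 3 gets onyx for gemstone.
By clue 3, the metal fan is in house 1.
From clue 7, the country fan must be in house 2.
Clue 4: the person with the pearl is in house 2.
House 1 gemstone: only opal fits.
So: house 1 = soda/opal/metal, house 2 = cocoa/pearl/country, house 3 = cider/onyx/reggae, house 4 = lemonade/sapphire/blues.

cider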